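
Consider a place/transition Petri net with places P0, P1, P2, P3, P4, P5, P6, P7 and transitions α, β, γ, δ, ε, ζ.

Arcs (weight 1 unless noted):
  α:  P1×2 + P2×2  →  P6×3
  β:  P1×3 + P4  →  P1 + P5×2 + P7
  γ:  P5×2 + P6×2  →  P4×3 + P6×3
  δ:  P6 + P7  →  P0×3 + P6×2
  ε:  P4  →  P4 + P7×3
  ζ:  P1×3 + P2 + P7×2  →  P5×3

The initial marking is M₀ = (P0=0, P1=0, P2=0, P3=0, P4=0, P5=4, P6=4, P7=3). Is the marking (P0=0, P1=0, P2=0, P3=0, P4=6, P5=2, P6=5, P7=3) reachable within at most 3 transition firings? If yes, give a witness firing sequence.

NO — not reachable within 3 firings

depth 0: 1 marking
depth 1: 3 markings reached so far
depth 2: 7 markings reached so far
depth 3: 13 markings reached so far
target is not among the 13 markings reachable within 3 steps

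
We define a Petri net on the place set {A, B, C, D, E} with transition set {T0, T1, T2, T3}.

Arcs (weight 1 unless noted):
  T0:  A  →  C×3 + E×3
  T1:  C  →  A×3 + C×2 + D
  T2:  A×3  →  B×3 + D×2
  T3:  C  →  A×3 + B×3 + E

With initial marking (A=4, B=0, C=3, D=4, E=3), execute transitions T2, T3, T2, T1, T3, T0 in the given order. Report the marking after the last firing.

(A=6, B=12, C=5, D=9, E=8)

step 1: fire T2:  (A=4, B=0, C=3, D=4, E=3) → (A=1, B=3, C=3, D=6, E=3)
step 2: fire T3:  (A=1, B=3, C=3, D=6, E=3) → (A=4, B=6, C=2, D=6, E=4)
step 3: fire T2:  (A=4, B=6, C=2, D=6, E=4) → (A=1, B=9, C=2, D=8, E=4)
step 4: fire T1:  (A=1, B=9, C=2, D=8, E=4) → (A=4, B=9, C=3, D=9, E=4)
step 5: fire T3:  (A=4, B=9, C=3, D=9, E=4) → (A=7, B=12, C=2, D=9, E=5)
step 6: fire T0:  (A=7, B=12, C=2, D=9, E=5) → (A=6, B=12, C=5, D=9, E=8)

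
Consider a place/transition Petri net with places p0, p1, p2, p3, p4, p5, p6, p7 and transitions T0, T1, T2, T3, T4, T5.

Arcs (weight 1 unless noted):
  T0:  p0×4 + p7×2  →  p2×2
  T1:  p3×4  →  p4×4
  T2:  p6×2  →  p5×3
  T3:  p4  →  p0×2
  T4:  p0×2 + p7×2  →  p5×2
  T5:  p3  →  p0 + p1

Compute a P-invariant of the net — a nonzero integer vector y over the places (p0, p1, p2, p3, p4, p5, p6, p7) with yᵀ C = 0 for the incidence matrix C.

Incidence matrix C (rows=places, cols=transitions):
       T0   T1   T2   T3   T4   T5
   p0  -4    0    0    2   -2    1
   p1   0    0    0    0    0    1
   p2   2    0    0    0    0    0
   p3   0   -4    0    0    0   -1
   p4   0    4    0   -1    0    0
   p5   0    0    3    0    2    0
   p6   0    0   -2    0    0    0
   p7  -2    0    0    0   -2    0

Candidate y = [2, 2, 4, 4, 4, 2, 3, 0]; check y·C column-wise:
  col T0: 2·-4 + 2·0 + 4·2 + 4·0 + 4·0 + 2·0 + 3·0 + 0·-2 = 0
  col T1: 2·0 + 2·0 + 4·0 + 4·-4 + 4·4 + 2·0 + 3·0 = 0
  col T2: 2·0 + 2·0 + 4·0 + 4·0 + 4·0 + 2·3 + 3·-2 = 0
  col T3: 2·2 + 2·0 + 4·0 + 4·0 + 4·-1 + 2·0 + 3·0 = 0
  col T4: 2·-2 + 2·0 + 4·0 + 4·0 + 4·0 + 2·2 + 3·0 + 0·-2 = 0
  col T5: 2·1 + 2·1 + 4·0 + 4·-1 + 4·0 + 2·0 + 3·0 = 0

y = (p0:2, p1:2, p2:4, p3:4, p4:4, p5:2, p6:3, p7:0)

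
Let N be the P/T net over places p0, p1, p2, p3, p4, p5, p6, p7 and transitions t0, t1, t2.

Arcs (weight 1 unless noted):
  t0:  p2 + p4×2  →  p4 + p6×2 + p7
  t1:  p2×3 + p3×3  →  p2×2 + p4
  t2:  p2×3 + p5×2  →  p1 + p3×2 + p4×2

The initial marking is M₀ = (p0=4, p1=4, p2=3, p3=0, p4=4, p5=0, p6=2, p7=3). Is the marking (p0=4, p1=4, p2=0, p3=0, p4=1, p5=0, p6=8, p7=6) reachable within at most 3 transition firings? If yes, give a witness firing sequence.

step 1: fire t0:  (p0=4, p1=4, p2=3, p3=0, p4=4, p5=0, p6=2, p7=3) → (p0=4, p1=4, p2=2, p3=0, p4=3, p5=0, p6=4, p7=4)
step 2: fire t0:  (p0=4, p1=4, p2=2, p3=0, p4=3, p5=0, p6=4, p7=4) → (p0=4, p1=4, p2=1, p3=0, p4=2, p5=0, p6=6, p7=5)
step 3: fire t0:  (p0=4, p1=4, p2=1, p3=0, p4=2, p5=0, p6=6, p7=5) → (p0=4, p1=4, p2=0, p3=0, p4=1, p5=0, p6=8, p7=6)

YES — reachable via ⟨t0, t0, t0⟩ (3 firings)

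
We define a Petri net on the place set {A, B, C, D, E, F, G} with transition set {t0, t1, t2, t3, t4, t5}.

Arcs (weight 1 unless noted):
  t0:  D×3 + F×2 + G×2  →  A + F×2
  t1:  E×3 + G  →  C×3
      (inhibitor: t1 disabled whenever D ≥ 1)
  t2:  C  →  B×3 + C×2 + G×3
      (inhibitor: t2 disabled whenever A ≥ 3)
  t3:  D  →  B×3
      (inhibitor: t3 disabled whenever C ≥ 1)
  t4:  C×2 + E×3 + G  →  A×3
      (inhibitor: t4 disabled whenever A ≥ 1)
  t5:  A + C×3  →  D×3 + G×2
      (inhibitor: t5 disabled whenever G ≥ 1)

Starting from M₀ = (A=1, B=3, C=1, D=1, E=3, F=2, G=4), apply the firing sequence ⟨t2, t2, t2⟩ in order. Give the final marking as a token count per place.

step 1: fire t2:  (A=1, B=3, C=1, D=1, E=3, F=2, G=4) → (A=1, B=6, C=2, D=1, E=3, F=2, G=7)
step 2: fire t2:  (A=1, B=6, C=2, D=1, E=3, F=2, G=7) → (A=1, B=9, C=3, D=1, E=3, F=2, G=10)
step 3: fire t2:  (A=1, B=9, C=3, D=1, E=3, F=2, G=10) → (A=1, B=12, C=4, D=1, E=3, F=2, G=13)

(A=1, B=12, C=4, D=1, E=3, F=2, G=13)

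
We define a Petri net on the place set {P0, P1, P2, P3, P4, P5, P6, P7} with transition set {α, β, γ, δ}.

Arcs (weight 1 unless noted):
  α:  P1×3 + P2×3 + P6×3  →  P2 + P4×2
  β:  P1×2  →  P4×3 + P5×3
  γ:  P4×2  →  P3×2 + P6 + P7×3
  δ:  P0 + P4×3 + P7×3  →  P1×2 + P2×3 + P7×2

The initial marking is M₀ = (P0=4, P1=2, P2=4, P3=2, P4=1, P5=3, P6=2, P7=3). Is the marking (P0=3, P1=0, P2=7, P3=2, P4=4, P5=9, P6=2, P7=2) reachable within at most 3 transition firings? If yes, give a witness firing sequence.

step 1: fire β:  (P0=4, P1=2, P2=4, P3=2, P4=1, P5=3, P6=2, P7=3) → (P0=4, P1=0, P2=4, P3=2, P4=4, P5=6, P6=2, P7=3)
step 2: fire δ:  (P0=4, P1=0, P2=4, P3=2, P4=4, P5=6, P6=2, P7=3) → (P0=3, P1=2, P2=7, P3=2, P4=1, P5=6, P6=2, P7=2)
step 3: fire β:  (P0=3, P1=2, P2=7, P3=2, P4=1, P5=6, P6=2, P7=2) → (P0=3, P1=0, P2=7, P3=2, P4=4, P5=9, P6=2, P7=2)

YES — reachable via ⟨β, δ, β⟩ (3 firings)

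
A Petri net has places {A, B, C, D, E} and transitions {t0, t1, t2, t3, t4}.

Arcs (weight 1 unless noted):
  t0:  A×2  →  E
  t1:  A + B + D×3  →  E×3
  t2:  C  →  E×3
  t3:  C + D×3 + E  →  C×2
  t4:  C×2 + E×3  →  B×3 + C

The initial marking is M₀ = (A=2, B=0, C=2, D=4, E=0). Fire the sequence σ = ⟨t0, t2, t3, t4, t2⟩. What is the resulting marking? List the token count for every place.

(A=0, B=3, C=0, D=1, E=3)

step 1: fire t0:  (A=2, B=0, C=2, D=4, E=0) → (A=0, B=0, C=2, D=4, E=1)
step 2: fire t2:  (A=0, B=0, C=2, D=4, E=1) → (A=0, B=0, C=1, D=4, E=4)
step 3: fire t3:  (A=0, B=0, C=1, D=4, E=4) → (A=0, B=0, C=2, D=1, E=3)
step 4: fire t4:  (A=0, B=0, C=2, D=1, E=3) → (A=0, B=3, C=1, D=1, E=0)
step 5: fire t2:  (A=0, B=3, C=1, D=1, E=0) → (A=0, B=3, C=0, D=1, E=3)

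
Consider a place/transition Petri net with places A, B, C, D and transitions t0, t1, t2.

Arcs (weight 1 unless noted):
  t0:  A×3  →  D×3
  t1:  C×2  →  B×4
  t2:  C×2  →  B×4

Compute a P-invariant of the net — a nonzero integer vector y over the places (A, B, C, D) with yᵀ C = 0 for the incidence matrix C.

y = (A:0, B:1, C:2, D:0)

Incidence matrix C (rows=places, cols=transitions):
       t0   t1   t2
    A  -3    0    0
    B   0    4    4
    C   0   -2   -2
    D   3    0    0

Candidate y = [0, 1, 2, 0]; check y·C column-wise:
  col t0: 0·-3 + 1·0 + 2·0 + 0·3 = 0
  col t1: 1·4 + 2·-2 = 0
  col t2: 1·4 + 2·-2 = 0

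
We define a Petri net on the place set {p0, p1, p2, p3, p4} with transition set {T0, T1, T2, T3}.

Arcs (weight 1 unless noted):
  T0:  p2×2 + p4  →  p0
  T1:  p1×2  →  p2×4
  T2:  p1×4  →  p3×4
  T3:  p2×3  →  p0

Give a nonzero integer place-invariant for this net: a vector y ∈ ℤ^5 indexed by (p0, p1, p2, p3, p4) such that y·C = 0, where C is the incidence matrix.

y = (p0:3, p1:2, p2:1, p3:2, p4:1)

Incidence matrix C (rows=places, cols=transitions):
       T0   T1   T2   T3
   p0   1    0    0    1
   p1   0   -2   -4    0
   p2  -2    4    0   -3
   p3   0    0    4    0
   p4  -1    0    0    0

Candidate y = [3, 2, 1, 2, 1]; check y·C column-wise:
  col T0: 3·1 + 2·0 + 1·-2 + 2·0 + 1·-1 = 0
  col T1: 3·0 + 2·-2 + 1·4 + 2·0 + 1·0 = 0
  col T2: 3·0 + 2·-4 + 1·0 + 2·4 + 1·0 = 0
  col T3: 3·1 + 2·0 + 1·-3 + 2·0 + 1·0 = 0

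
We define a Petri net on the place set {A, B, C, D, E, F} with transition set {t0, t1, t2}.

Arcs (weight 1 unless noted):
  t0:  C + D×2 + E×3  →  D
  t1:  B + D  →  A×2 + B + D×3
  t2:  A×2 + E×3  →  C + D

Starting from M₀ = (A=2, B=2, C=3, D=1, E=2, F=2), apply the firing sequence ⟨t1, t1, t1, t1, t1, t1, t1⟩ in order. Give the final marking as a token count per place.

(A=16, B=2, C=3, D=15, E=2, F=2)

step 1: fire t1:  (A=2, B=2, C=3, D=1, E=2, F=2) → (A=4, B=2, C=3, D=3, E=2, F=2)
step 2: fire t1:  (A=4, B=2, C=3, D=3, E=2, F=2) → (A=6, B=2, C=3, D=5, E=2, F=2)
step 3: fire t1:  (A=6, B=2, C=3, D=5, E=2, F=2) → (A=8, B=2, C=3, D=7, E=2, F=2)
step 4: fire t1:  (A=8, B=2, C=3, D=7, E=2, F=2) → (A=10, B=2, C=3, D=9, E=2, F=2)
step 5: fire t1:  (A=10, B=2, C=3, D=9, E=2, F=2) → (A=12, B=2, C=3, D=11, E=2, F=2)
step 6: fire t1:  (A=12, B=2, C=3, D=11, E=2, F=2) → (A=14, B=2, C=3, D=13, E=2, F=2)
step 7: fire t1:  (A=14, B=2, C=3, D=13, E=2, F=2) → (A=16, B=2, C=3, D=15, E=2, F=2)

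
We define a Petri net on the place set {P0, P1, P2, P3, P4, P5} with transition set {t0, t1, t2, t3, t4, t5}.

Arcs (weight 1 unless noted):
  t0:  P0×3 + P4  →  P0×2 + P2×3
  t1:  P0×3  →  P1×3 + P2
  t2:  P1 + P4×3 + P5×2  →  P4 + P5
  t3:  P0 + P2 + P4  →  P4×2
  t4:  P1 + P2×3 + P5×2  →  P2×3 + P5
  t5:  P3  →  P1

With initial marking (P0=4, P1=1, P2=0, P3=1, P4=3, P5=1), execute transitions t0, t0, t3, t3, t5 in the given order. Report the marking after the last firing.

(P0=0, P1=2, P2=4, P3=0, P4=3, P5=1)

step 1: fire t0:  (P0=4, P1=1, P2=0, P3=1, P4=3, P5=1) → (P0=3, P1=1, P2=3, P3=1, P4=2, P5=1)
step 2: fire t0:  (P0=3, P1=1, P2=3, P3=1, P4=2, P5=1) → (P0=2, P1=1, P2=6, P3=1, P4=1, P5=1)
step 3: fire t3:  (P0=2, P1=1, P2=6, P3=1, P4=1, P5=1) → (P0=1, P1=1, P2=5, P3=1, P4=2, P5=1)
step 4: fire t3:  (P0=1, P1=1, P2=5, P3=1, P4=2, P5=1) → (P0=0, P1=1, P2=4, P3=1, P4=3, P5=1)
step 5: fire t5:  (P0=0, P1=1, P2=4, P3=1, P4=3, P5=1) → (P0=0, P1=2, P2=4, P3=0, P4=3, P5=1)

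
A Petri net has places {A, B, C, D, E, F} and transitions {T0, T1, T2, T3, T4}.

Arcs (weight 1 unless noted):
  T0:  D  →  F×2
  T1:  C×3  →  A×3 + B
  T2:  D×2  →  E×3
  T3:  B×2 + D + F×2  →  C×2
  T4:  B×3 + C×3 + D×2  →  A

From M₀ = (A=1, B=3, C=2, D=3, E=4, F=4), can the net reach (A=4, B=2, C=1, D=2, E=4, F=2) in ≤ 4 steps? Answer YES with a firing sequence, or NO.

step 1: fire T3:  (A=1, B=3, C=2, D=3, E=4, F=4) → (A=1, B=1, C=4, D=2, E=4, F=2)
step 2: fire T1:  (A=1, B=1, C=4, D=2, E=4, F=2) → (A=4, B=2, C=1, D=2, E=4, F=2)

YES — reachable via ⟨T3, T1⟩ (2 firings)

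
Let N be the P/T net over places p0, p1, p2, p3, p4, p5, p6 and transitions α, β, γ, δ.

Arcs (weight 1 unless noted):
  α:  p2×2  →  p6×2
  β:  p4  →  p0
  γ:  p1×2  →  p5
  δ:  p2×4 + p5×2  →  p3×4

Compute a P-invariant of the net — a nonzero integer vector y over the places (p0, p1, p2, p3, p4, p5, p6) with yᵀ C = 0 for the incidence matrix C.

y = (p0:1, p1:0, p2:0, p3:0, p4:1, p5:0, p6:0)

Incidence matrix C (rows=places, cols=transitions):
        α    β    γ    δ
   p0   0    1    0    0
   p1   0    0   -2    0
   p2  -2    0    0   -4
   p3   0    0    0    4
   p4   0   -1    0    0
   p5   0    0    1   -2
   p6   2    0    0    0

Candidate y = [1, 0, 0, 0, 1, 0, 0]; check y·C column-wise:
  col α: 1·0 + 0·-2 + 1·0 + 0·2 = 0
  col β: 1·1 + 1·-1 = 0
  col γ: 1·0 + 0·-2 + 1·0 + 0·1 = 0
  col δ: 1·0 + 0·-4 + 0·4 + 1·0 + 0·-2 = 0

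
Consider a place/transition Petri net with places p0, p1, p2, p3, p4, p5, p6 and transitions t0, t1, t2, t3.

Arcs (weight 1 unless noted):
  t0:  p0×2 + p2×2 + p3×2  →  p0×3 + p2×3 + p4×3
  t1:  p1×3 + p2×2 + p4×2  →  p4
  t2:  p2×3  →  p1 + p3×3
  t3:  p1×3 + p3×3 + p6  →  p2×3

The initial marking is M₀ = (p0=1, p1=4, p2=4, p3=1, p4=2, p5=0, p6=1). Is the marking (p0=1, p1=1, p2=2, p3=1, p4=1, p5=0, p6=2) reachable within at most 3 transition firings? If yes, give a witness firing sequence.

NO — not reachable within 3 firings

depth 0: 1 marking
depth 1: 3 markings reached so far
depth 2: 4 markings reached so far
depth 3: 5 markings reached so far
target is not among the 5 markings reachable within 3 steps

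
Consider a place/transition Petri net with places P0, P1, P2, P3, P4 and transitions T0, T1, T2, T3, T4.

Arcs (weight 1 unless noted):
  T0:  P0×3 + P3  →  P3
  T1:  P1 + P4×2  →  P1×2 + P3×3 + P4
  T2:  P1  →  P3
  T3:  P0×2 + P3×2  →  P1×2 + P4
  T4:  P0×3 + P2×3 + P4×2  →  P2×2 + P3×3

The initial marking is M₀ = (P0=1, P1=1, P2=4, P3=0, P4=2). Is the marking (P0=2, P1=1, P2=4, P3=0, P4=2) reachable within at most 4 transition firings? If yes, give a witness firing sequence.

NO — not reachable within 4 firings

depth 0: 1 marking
depth 1: 3 markings reached so far
depth 2: 4 markings reached so far
depth 3: 5 markings reached so far
depth 4: 5 markings reached so far
(frontier empty at depth 4; search complete)
target is not among the 5 markings reachable within 4 steps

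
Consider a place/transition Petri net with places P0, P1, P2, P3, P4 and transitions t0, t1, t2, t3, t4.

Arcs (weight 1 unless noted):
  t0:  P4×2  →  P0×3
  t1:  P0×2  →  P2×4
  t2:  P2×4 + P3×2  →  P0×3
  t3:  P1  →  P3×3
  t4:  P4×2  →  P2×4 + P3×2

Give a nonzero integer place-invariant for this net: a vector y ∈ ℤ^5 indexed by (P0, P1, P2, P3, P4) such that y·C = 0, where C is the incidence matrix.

y = (P0:2, P1:3, P2:1, P3:1, P4:3)

Incidence matrix C (rows=places, cols=transitions):
       t0   t1   t2   t3   t4
   P0   3   -2    3    0    0
   P1   0    0    0   -1    0
   P2   0    4   -4    0    4
   P3   0    0   -2    3    2
   P4  -2    0    0    0   -2

Candidate y = [2, 3, 1, 1, 3]; check y·C column-wise:
  col t0: 2·3 + 3·0 + 1·0 + 1·0 + 3·-2 = 0
  col t1: 2·-2 + 3·0 + 1·4 + 1·0 + 3·0 = 0
  col t2: 2·3 + 3·0 + 1·-4 + 1·-2 + 3·0 = 0
  col t3: 2·0 + 3·-1 + 1·0 + 1·3 + 3·0 = 0
  col t4: 2·0 + 3·0 + 1·4 + 1·2 + 3·-2 = 0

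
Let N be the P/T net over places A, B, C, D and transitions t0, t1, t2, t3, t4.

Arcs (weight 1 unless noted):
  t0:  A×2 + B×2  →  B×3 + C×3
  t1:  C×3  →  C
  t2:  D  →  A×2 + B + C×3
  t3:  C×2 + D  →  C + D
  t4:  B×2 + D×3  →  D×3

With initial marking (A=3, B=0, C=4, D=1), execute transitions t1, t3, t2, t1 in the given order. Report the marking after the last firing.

step 1: fire t1:  (A=3, B=0, C=4, D=1) → (A=3, B=0, C=2, D=1)
step 2: fire t3:  (A=3, B=0, C=2, D=1) → (A=3, B=0, C=1, D=1)
step 3: fire t2:  (A=3, B=0, C=1, D=1) → (A=5, B=1, C=4, D=0)
step 4: fire t1:  (A=5, B=1, C=4, D=0) → (A=5, B=1, C=2, D=0)

(A=5, B=1, C=2, D=0)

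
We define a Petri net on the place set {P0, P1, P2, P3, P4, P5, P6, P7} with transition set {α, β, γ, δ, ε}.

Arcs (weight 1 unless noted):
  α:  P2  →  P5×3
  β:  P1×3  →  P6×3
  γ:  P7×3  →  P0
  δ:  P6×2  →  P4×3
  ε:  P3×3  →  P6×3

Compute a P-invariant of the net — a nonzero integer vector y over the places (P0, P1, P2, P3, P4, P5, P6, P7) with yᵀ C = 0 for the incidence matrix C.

Incidence matrix C (rows=places, cols=transitions):
        α    β    γ    δ    ε
   P0   0    0    1    0    0
   P1   0   -3    0    0    0
   P2  -1    0    0    0    0
   P3   0    0    0    0   -3
   P4   0    0    0    3    0
   P5   3    0    0    0    0
   P6   0    3    0   -2    3
   P7   0    0   -3    0    0

Candidate y = [0, 0, 3, 0, 0, 1, 0, 0]; check y·C column-wise:
  col α: 3·-1 + 1·3 = 0
  col β: 0·-3 + 3·0 + 1·0 + 0·3 = 0
  col γ: 0·1 + 3·0 + 1·0 + 0·-3 = 0
  col δ: 3·0 + 0·3 + 1·0 + 0·-2 = 0
  col ε: 3·0 + 0·-3 + 1·0 + 0·3 = 0

y = (P0:0, P1:0, P2:3, P3:0, P4:0, P5:1, P6:0, P7:0)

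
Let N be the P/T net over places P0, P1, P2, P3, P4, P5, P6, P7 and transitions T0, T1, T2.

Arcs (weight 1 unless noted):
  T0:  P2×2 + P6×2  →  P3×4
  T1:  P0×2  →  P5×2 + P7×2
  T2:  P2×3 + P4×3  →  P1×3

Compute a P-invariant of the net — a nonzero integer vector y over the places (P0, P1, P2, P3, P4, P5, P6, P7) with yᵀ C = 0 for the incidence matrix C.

y = (P0:0, P1:2, P2:2, P3:1, P4:0, P5:0, P6:0, P7:0)

Incidence matrix C (rows=places, cols=transitions):
       T0   T1   T2
   P0   0   -2    0
   P1   0    0    3
   P2  -2    0   -3
   P3   4    0    0
   P4   0    0   -3
   P5   0    2    0
   P6  -2    0    0
   P7   0    2    0

Candidate y = [0, 2, 2, 1, 0, 0, 0, 0]; check y·C column-wise:
  col T0: 2·0 + 2·-2 + 1·4 + 0·-2 = 0
  col T1: 0·-2 + 2·0 + 2·0 + 1·0 + 0·2 + 0·2 = 0
  col T2: 2·3 + 2·-3 + 1·0 + 0·-3 = 0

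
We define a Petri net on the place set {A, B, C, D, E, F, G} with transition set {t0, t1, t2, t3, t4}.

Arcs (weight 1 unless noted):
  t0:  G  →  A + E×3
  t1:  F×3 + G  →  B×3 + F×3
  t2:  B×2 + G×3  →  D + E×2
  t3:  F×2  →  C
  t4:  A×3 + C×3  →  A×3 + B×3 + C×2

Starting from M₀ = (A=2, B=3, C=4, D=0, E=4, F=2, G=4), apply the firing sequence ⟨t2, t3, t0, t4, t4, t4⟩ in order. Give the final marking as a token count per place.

step 1: fire t2:  (A=2, B=3, C=4, D=0, E=4, F=2, G=4) → (A=2, B=1, C=4, D=1, E=6, F=2, G=1)
step 2: fire t3:  (A=2, B=1, C=4, D=1, E=6, F=2, G=1) → (A=2, B=1, C=5, D=1, E=6, F=0, G=1)
step 3: fire t0:  (A=2, B=1, C=5, D=1, E=6, F=0, G=1) → (A=3, B=1, C=5, D=1, E=9, F=0, G=0)
step 4: fire t4:  (A=3, B=1, C=5, D=1, E=9, F=0, G=0) → (A=3, B=4, C=4, D=1, E=9, F=0, G=0)
step 5: fire t4:  (A=3, B=4, C=4, D=1, E=9, F=0, G=0) → (A=3, B=7, C=3, D=1, E=9, F=0, G=0)
step 6: fire t4:  (A=3, B=7, C=3, D=1, E=9, F=0, G=0) → (A=3, B=10, C=2, D=1, E=9, F=0, G=0)

(A=3, B=10, C=2, D=1, E=9, F=0, G=0)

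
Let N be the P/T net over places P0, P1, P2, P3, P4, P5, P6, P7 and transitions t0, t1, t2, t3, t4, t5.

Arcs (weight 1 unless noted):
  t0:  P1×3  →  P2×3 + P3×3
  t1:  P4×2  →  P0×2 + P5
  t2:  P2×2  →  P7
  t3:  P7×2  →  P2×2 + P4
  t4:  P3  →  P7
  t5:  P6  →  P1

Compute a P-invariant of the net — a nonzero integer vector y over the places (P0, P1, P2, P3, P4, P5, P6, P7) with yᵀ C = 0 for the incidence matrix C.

Incidence matrix C (rows=places, cols=transitions):
       t0   t1   t2   t3   t4   t5
   P0   0    2    0    0    0    0
   P1  -3    0    0    0    0    1
   P2   3    0   -2    2    0    0
   P3   3    0    0    0   -1    0
   P4   0   -2    0    1    0    0
   P5   0    1    0    0    0    0
   P6   0    0    0    0    0   -1
   P7   0    0    1   -2    1    0

Candidate y = [1, 0, 0, 0, 0, -2, 0, 0]; check y·C column-wise:
  col t0: 1·0 + 0·-3 + 0·3 + 0·3 + -2·0 = 0
  col t1: 1·2 + 0·-2 + -2·1 = 0
  col t2: 1·0 + 0·-2 + -2·0 + 0·1 = 0
  col t3: 1·0 + 0·2 + 0·1 + -2·0 + 0·-2 = 0
  col t4: 1·0 + 0·-1 + -2·0 + 0·1 = 0
  col t5: 1·0 + 0·1 + -2·0 + 0·-1 = 0

y = (P0:1, P1:0, P2:0, P3:0, P4:0, P5:-2, P6:0, P7:0)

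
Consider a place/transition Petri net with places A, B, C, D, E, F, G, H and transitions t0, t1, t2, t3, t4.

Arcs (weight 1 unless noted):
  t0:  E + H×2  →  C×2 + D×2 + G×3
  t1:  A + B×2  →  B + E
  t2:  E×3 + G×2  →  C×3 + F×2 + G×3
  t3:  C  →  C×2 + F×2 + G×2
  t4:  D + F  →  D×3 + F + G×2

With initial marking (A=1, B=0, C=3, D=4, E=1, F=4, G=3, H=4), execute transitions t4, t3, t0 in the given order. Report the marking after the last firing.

(A=1, B=0, C=6, D=8, E=0, F=6, G=10, H=2)

step 1: fire t4:  (A=1, B=0, C=3, D=4, E=1, F=4, G=3, H=4) → (A=1, B=0, C=3, D=6, E=1, F=4, G=5, H=4)
step 2: fire t3:  (A=1, B=0, C=3, D=6, E=1, F=4, G=5, H=4) → (A=1, B=0, C=4, D=6, E=1, F=6, G=7, H=4)
step 3: fire t0:  (A=1, B=0, C=4, D=6, E=1, F=6, G=7, H=4) → (A=1, B=0, C=6, D=8, E=0, F=6, G=10, H=2)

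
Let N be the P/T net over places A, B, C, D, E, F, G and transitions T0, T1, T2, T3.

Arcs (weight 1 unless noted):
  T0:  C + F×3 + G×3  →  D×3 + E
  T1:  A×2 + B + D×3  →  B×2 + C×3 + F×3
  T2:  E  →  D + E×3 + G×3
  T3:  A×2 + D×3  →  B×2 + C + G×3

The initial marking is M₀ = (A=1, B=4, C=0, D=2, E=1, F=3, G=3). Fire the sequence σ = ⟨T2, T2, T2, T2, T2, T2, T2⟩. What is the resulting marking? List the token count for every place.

step 1: fire T2:  (A=1, B=4, C=0, D=2, E=1, F=3, G=3) → (A=1, B=4, C=0, D=3, E=3, F=3, G=6)
step 2: fire T2:  (A=1, B=4, C=0, D=3, E=3, F=3, G=6) → (A=1, B=4, C=0, D=4, E=5, F=3, G=9)
step 3: fire T2:  (A=1, B=4, C=0, D=4, E=5, F=3, G=9) → (A=1, B=4, C=0, D=5, E=7, F=3, G=12)
step 4: fire T2:  (A=1, B=4, C=0, D=5, E=7, F=3, G=12) → (A=1, B=4, C=0, D=6, E=9, F=3, G=15)
step 5: fire T2:  (A=1, B=4, C=0, D=6, E=9, F=3, G=15) → (A=1, B=4, C=0, D=7, E=11, F=3, G=18)
step 6: fire T2:  (A=1, B=4, C=0, D=7, E=11, F=3, G=18) → (A=1, B=4, C=0, D=8, E=13, F=3, G=21)
step 7: fire T2:  (A=1, B=4, C=0, D=8, E=13, F=3, G=21) → (A=1, B=4, C=0, D=9, E=15, F=3, G=24)

(A=1, B=4, C=0, D=9, E=15, F=3, G=24)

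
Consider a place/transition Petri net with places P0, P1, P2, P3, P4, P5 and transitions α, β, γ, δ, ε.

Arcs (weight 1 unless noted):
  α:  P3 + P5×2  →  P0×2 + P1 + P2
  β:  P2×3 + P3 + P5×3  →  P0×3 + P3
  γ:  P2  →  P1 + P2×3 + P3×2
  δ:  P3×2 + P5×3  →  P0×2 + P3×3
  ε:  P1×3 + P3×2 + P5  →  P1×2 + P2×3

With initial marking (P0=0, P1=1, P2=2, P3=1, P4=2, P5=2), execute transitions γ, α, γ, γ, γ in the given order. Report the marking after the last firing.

(P0=2, P1=6, P2=11, P3=8, P4=2, P5=0)

step 1: fire γ:  (P0=0, P1=1, P2=2, P3=1, P4=2, P5=2) → (P0=0, P1=2, P2=4, P3=3, P4=2, P5=2)
step 2: fire α:  (P0=0, P1=2, P2=4, P3=3, P4=2, P5=2) → (P0=2, P1=3, P2=5, P3=2, P4=2, P5=0)
step 3: fire γ:  (P0=2, P1=3, P2=5, P3=2, P4=2, P5=0) → (P0=2, P1=4, P2=7, P3=4, P4=2, P5=0)
step 4: fire γ:  (P0=2, P1=4, P2=7, P3=4, P4=2, P5=0) → (P0=2, P1=5, P2=9, P3=6, P4=2, P5=0)
step 5: fire γ:  (P0=2, P1=5, P2=9, P3=6, P4=2, P5=0) → (P0=2, P1=6, P2=11, P3=8, P4=2, P5=0)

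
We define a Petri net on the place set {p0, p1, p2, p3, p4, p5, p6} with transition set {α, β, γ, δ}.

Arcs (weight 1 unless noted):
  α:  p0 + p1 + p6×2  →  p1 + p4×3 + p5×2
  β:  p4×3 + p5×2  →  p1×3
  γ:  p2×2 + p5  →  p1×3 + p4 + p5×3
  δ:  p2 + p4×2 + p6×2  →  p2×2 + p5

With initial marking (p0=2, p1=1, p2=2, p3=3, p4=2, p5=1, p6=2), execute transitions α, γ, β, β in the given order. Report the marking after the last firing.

(p0=1, p1=10, p2=0, p3=3, p4=0, p5=1, p6=0)

step 1: fire α:  (p0=2, p1=1, p2=2, p3=3, p4=2, p5=1, p6=2) → (p0=1, p1=1, p2=2, p3=3, p4=5, p5=3, p6=0)
step 2: fire γ:  (p0=1, p1=1, p2=2, p3=3, p4=5, p5=3, p6=0) → (p0=1, p1=4, p2=0, p3=3, p4=6, p5=5, p6=0)
step 3: fire β:  (p0=1, p1=4, p2=0, p3=3, p4=6, p5=5, p6=0) → (p0=1, p1=7, p2=0, p3=3, p4=3, p5=3, p6=0)
step 4: fire β:  (p0=1, p1=7, p2=0, p3=3, p4=3, p5=3, p6=0) → (p0=1, p1=10, p2=0, p3=3, p4=0, p5=1, p6=0)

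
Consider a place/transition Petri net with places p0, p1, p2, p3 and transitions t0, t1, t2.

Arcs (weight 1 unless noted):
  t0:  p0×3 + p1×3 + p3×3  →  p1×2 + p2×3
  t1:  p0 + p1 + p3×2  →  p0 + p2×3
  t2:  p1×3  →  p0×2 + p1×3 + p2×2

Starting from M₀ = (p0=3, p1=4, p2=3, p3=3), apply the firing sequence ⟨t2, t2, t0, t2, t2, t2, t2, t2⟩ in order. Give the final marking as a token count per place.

step 1: fire t2:  (p0=3, p1=4, p2=3, p3=3) → (p0=5, p1=4, p2=5, p3=3)
step 2: fire t2:  (p0=5, p1=4, p2=5, p3=3) → (p0=7, p1=4, p2=7, p3=3)
step 3: fire t0:  (p0=7, p1=4, p2=7, p3=3) → (p0=4, p1=3, p2=10, p3=0)
step 4: fire t2:  (p0=4, p1=3, p2=10, p3=0) → (p0=6, p1=3, p2=12, p3=0)
step 5: fire t2:  (p0=6, p1=3, p2=12, p3=0) → (p0=8, p1=3, p2=14, p3=0)
step 6: fire t2:  (p0=8, p1=3, p2=14, p3=0) → (p0=10, p1=3, p2=16, p3=0)
step 7: fire t2:  (p0=10, p1=3, p2=16, p3=0) → (p0=12, p1=3, p2=18, p3=0)
step 8: fire t2:  (p0=12, p1=3, p2=18, p3=0) → (p0=14, p1=3, p2=20, p3=0)

(p0=14, p1=3, p2=20, p3=0)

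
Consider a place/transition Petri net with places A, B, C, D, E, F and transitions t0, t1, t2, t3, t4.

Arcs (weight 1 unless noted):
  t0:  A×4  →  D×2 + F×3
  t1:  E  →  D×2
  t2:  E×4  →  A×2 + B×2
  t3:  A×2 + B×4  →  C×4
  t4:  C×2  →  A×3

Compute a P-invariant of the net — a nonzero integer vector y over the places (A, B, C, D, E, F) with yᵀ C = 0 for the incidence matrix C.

y = (A:2, B:2, C:3, D:1, E:2, F:2)

Incidence matrix C (rows=places, cols=transitions):
       t0   t1   t2   t3   t4
    A  -4    0    2   -2    3
    B   0    0    2   -4    0
    C   0    0    0    4   -2
    D   2    2    0    0    0
    E   0   -1   -4    0    0
    F   3    0    0    0    0

Candidate y = [2, 2, 3, 1, 2, 2]; check y·C column-wise:
  col t0: 2·-4 + 2·0 + 3·0 + 1·2 + 2·0 + 2·3 = 0
  col t1: 2·0 + 2·0 + 3·0 + 1·2 + 2·-1 + 2·0 = 0
  col t2: 2·2 + 2·2 + 3·0 + 1·0 + 2·-4 + 2·0 = 0
  col t3: 2·-2 + 2·-4 + 3·4 + 1·0 + 2·0 + 2·0 = 0
  col t4: 2·3 + 2·0 + 3·-2 + 1·0 + 2·0 + 2·0 = 0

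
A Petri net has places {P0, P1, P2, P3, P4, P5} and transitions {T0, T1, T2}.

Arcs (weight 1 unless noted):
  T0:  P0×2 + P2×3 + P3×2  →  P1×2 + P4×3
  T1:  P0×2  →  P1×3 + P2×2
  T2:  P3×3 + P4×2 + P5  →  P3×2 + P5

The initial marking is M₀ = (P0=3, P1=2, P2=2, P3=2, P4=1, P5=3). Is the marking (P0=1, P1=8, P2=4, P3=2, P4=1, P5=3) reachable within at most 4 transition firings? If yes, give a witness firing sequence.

depth 0: 1 marking
depth 1: 2 markings reached so far
depth 2: 2 markings reached so far
(frontier empty at depth 2; search complete)
target is not among the 2 markings reachable within 4 steps

NO — not reachable within 4 firings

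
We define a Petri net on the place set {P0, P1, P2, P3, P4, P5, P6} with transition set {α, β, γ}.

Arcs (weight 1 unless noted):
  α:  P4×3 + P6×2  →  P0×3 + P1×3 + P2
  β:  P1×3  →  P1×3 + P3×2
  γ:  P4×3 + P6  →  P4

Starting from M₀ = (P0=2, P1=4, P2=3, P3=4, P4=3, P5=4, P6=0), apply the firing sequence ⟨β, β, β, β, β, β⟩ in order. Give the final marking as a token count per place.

step 1: fire β:  (P0=2, P1=4, P2=3, P3=4, P4=3, P5=4, P6=0) → (P0=2, P1=4, P2=3, P3=6, P4=3, P5=4, P6=0)
step 2: fire β:  (P0=2, P1=4, P2=3, P3=6, P4=3, P5=4, P6=0) → (P0=2, P1=4, P2=3, P3=8, P4=3, P5=4, P6=0)
step 3: fire β:  (P0=2, P1=4, P2=3, P3=8, P4=3, P5=4, P6=0) → (P0=2, P1=4, P2=3, P3=10, P4=3, P5=4, P6=0)
step 4: fire β:  (P0=2, P1=4, P2=3, P3=10, P4=3, P5=4, P6=0) → (P0=2, P1=4, P2=3, P3=12, P4=3, P5=4, P6=0)
step 5: fire β:  (P0=2, P1=4, P2=3, P3=12, P4=3, P5=4, P6=0) → (P0=2, P1=4, P2=3, P3=14, P4=3, P5=4, P6=0)
step 6: fire β:  (P0=2, P1=4, P2=3, P3=14, P4=3, P5=4, P6=0) → (P0=2, P1=4, P2=3, P3=16, P4=3, P5=4, P6=0)

(P0=2, P1=4, P2=3, P3=16, P4=3, P5=4, P6=0)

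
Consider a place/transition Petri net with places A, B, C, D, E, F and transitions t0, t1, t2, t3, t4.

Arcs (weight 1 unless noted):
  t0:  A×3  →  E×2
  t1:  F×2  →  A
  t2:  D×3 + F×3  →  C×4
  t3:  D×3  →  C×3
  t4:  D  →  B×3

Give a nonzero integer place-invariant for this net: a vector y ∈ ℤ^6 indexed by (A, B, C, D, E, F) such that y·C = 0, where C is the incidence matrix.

Incidence matrix C (rows=places, cols=transitions):
       t0   t1   t2   t3   t4
    A  -3    1    0    0    0
    B   0    0    0    0    3
    C   0    0    4    3    0
    D   0    0   -3   -3   -1
    E   2    0    0    0    0
    F   0   -2   -3    0    0

Candidate y = [2, 1, 3, 3, 3, 1]; check y·C column-wise:
  col t0: 2·-3 + 1·0 + 3·0 + 3·0 + 3·2 + 1·0 = 0
  col t1: 2·1 + 1·0 + 3·0 + 3·0 + 3·0 + 1·-2 = 0
  col t2: 2·0 + 1·0 + 3·4 + 3·-3 + 3·0 + 1·-3 = 0
  col t3: 2·0 + 1·0 + 3·3 + 3·-3 + 3·0 + 1·0 = 0
  col t4: 2·0 + 1·3 + 3·0 + 3·-1 + 3·0 + 1·0 = 0

y = (A:2, B:1, C:3, D:3, E:3, F:1)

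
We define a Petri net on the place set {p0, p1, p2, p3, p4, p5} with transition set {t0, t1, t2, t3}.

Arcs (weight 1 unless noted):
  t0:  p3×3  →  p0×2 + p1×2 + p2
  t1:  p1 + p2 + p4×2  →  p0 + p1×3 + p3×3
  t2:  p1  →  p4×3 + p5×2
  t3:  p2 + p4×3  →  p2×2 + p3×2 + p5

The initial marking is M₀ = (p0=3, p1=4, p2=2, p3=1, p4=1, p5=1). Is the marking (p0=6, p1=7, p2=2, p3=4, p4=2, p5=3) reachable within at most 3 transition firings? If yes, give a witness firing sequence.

depth 0: 1 marking
depth 1: 2 markings reached so far
depth 2: 5 markings reached so far
depth 3: 11 markings reached so far
target is not among the 11 markings reachable within 3 steps

NO — not reachable within 3 firings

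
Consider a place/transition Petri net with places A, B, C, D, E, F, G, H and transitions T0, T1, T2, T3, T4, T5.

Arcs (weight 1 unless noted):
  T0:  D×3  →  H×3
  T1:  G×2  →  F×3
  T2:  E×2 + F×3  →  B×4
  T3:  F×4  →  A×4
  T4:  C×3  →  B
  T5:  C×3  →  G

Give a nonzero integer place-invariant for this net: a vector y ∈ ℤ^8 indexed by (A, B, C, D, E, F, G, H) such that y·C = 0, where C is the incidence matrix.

Incidence matrix C (rows=places, cols=transitions):
       T0   T1   T2   T3   T4   T5
    A   0    0    0    4    0    0
    B   0    0    4    0    1    0
    C   0    0    0    0   -3   -3
    D  -3    0    0    0    0    0
    E   0    0   -2    0    0    0
    F   0    3   -3   -4    0    0
    G   0   -2    0    0    0    1
    H   3    0    0    0    0    0

Candidate y = [2, 3, 1, 0, 3, 2, 3, 0]; check y·C column-wise:
  col T0: 2·0 + 3·0 + 1·0 + 0·-3 + 3·0 + 2·0 + 3·0 + 0·3 = 0
  col T1: 2·0 + 3·0 + 1·0 + 3·0 + 2·3 + 3·-2 = 0
  col T2: 2·0 + 3·4 + 1·0 + 3·-2 + 2·-3 + 3·0 = 0
  col T3: 2·4 + 3·0 + 1·0 + 3·0 + 2·-4 + 3·0 = 0
  col T4: 2·0 + 3·1 + 1·-3 + 3·0 + 2·0 + 3·0 = 0
  col T5: 2·0 + 3·0 + 1·-3 + 3·0 + 2·0 + 3·1 = 0

y = (A:2, B:3, C:1, D:0, E:3, F:2, G:3, H:0)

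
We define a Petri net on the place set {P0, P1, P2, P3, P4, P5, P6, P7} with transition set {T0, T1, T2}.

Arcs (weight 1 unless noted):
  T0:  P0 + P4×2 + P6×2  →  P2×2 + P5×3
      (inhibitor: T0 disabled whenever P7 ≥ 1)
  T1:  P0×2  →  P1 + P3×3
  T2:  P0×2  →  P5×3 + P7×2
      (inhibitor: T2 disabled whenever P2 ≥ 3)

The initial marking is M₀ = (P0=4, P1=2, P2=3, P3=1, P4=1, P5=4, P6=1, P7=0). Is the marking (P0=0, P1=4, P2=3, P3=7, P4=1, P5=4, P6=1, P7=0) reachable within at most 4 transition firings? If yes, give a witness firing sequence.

YES — reachable via ⟨T1, T1⟩ (2 firings)

step 1: fire T1:  (P0=4, P1=2, P2=3, P3=1, P4=1, P5=4, P6=1, P7=0) → (P0=2, P1=3, P2=3, P3=4, P4=1, P5=4, P6=1, P7=0)
step 2: fire T1:  (P0=2, P1=3, P2=3, P3=4, P4=1, P5=4, P6=1, P7=0) → (P0=0, P1=4, P2=3, P3=7, P4=1, P5=4, P6=1, P7=0)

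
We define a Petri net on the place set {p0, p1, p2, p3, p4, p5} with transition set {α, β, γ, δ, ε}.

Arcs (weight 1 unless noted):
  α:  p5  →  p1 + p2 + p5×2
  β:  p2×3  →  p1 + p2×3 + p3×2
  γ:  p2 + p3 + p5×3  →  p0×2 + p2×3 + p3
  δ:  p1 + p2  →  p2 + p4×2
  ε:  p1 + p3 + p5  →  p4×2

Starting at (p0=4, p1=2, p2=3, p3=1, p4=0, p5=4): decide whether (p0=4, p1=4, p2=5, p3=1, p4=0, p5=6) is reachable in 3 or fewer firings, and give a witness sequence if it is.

YES — reachable via ⟨α, α⟩ (2 firings)

step 1: fire α:  (p0=4, p1=2, p2=3, p3=1, p4=0, p5=4) → (p0=4, p1=3, p2=4, p3=1, p4=0, p5=5)
step 2: fire α:  (p0=4, p1=3, p2=4, p3=1, p4=0, p5=5) → (p0=4, p1=4, p2=5, p3=1, p4=0, p5=6)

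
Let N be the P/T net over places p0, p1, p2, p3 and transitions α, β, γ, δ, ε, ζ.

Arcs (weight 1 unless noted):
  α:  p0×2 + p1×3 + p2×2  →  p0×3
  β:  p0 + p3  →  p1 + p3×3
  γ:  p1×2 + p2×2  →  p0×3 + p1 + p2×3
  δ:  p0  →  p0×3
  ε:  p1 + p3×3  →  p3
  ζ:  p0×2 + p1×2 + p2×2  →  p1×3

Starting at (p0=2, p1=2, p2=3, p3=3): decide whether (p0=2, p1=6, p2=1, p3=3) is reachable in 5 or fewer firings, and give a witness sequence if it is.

depth 0: 1 marking
depth 1: 6 markings reached so far
depth 2: 16 markings reached so far
depth 3: 34 markings reached so far
depth 4: 68 markings reached so far
depth 5: 124 markings reached so far
target is not among the 124 markings reachable within 5 steps

NO — not reachable within 5 firings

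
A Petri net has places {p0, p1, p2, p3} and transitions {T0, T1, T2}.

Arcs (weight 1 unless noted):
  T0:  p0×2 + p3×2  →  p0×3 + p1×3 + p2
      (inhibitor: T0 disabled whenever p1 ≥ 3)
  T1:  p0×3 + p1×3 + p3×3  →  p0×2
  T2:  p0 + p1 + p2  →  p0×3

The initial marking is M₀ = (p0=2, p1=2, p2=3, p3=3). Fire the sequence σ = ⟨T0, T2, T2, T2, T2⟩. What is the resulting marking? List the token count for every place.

(p0=11, p1=1, p2=0, p3=1)

step 1: fire T0:  (p0=2, p1=2, p2=3, p3=3) → (p0=3, p1=5, p2=4, p3=1)
step 2: fire T2:  (p0=3, p1=5, p2=4, p3=1) → (p0=5, p1=4, p2=3, p3=1)
step 3: fire T2:  (p0=5, p1=4, p2=3, p3=1) → (p0=7, p1=3, p2=2, p3=1)
step 4: fire T2:  (p0=7, p1=3, p2=2, p3=1) → (p0=9, p1=2, p2=1, p3=1)
step 5: fire T2:  (p0=9, p1=2, p2=1, p3=1) → (p0=11, p1=1, p2=0, p3=1)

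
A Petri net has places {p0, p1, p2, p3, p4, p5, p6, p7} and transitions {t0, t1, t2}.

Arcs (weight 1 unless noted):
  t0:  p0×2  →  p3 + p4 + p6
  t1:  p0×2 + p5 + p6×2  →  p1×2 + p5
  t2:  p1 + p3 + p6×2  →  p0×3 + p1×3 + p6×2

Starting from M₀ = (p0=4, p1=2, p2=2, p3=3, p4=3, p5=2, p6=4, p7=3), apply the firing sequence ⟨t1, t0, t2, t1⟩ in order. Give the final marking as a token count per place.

(p0=1, p1=8, p2=2, p3=3, p4=4, p5=2, p6=1, p7=3)

step 1: fire t1:  (p0=4, p1=2, p2=2, p3=3, p4=3, p5=2, p6=4, p7=3) → (p0=2, p1=4, p2=2, p3=3, p4=3, p5=2, p6=2, p7=3)
step 2: fire t0:  (p0=2, p1=4, p2=2, p3=3, p4=3, p5=2, p6=2, p7=3) → (p0=0, p1=4, p2=2, p3=4, p4=4, p5=2, p6=3, p7=3)
step 3: fire t2:  (p0=0, p1=4, p2=2, p3=4, p4=4, p5=2, p6=3, p7=3) → (p0=3, p1=6, p2=2, p3=3, p4=4, p5=2, p6=3, p7=3)
step 4: fire t1:  (p0=3, p1=6, p2=2, p3=3, p4=4, p5=2, p6=3, p7=3) → (p0=1, p1=8, p2=2, p3=3, p4=4, p5=2, p6=1, p7=3)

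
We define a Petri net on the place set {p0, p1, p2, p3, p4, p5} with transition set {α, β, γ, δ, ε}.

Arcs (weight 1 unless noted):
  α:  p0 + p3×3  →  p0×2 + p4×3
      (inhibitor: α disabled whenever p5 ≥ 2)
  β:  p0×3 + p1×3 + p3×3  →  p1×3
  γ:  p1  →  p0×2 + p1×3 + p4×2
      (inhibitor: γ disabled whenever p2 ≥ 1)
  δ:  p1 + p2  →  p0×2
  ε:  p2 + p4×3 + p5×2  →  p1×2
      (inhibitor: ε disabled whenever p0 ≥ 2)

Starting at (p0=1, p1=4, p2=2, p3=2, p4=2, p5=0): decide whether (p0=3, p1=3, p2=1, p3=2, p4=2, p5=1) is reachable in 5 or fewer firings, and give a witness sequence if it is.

depth 0: 1 marking
depth 1: 2 markings reached so far
depth 2: 3 markings reached so far
depth 3: 4 markings reached so far
depth 4: 5 markings reached so far
depth 5: 6 markings reached so far
target is not among the 6 markings reachable within 5 steps

NO — not reachable within 5 firings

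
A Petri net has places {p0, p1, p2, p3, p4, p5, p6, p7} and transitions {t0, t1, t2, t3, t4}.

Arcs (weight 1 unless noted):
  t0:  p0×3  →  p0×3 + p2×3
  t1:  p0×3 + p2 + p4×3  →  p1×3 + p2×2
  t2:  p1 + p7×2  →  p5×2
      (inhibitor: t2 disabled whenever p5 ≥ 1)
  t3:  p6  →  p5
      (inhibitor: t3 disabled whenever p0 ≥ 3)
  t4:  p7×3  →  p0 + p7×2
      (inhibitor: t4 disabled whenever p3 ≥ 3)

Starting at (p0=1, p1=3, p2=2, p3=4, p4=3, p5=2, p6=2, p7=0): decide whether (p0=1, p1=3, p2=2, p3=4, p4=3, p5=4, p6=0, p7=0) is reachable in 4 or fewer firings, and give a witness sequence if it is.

YES — reachable via ⟨t3, t3⟩ (2 firings)

step 1: fire t3:  (p0=1, p1=3, p2=2, p3=4, p4=3, p5=2, p6=2, p7=0) → (p0=1, p1=3, p2=2, p3=4, p4=3, p5=3, p6=1, p7=0)
step 2: fire t3:  (p0=1, p1=3, p2=2, p3=4, p4=3, p5=3, p6=1, p7=0) → (p0=1, p1=3, p2=2, p3=4, p4=3, p5=4, p6=0, p7=0)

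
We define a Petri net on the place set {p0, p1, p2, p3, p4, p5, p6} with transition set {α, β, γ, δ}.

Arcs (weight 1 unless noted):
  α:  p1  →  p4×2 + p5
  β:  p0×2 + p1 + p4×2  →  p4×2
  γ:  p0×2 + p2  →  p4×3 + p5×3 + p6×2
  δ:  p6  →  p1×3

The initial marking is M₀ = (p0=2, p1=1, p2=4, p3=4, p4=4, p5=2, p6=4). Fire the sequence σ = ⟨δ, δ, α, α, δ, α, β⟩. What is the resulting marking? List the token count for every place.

(p0=0, p1=6, p2=4, p3=4, p4=10, p5=5, p6=1)

step 1: fire δ:  (p0=2, p1=1, p2=4, p3=4, p4=4, p5=2, p6=4) → (p0=2, p1=4, p2=4, p3=4, p4=4, p5=2, p6=3)
step 2: fire δ:  (p0=2, p1=4, p2=4, p3=4, p4=4, p5=2, p6=3) → (p0=2, p1=7, p2=4, p3=4, p4=4, p5=2, p6=2)
step 3: fire α:  (p0=2, p1=7, p2=4, p3=4, p4=4, p5=2, p6=2) → (p0=2, p1=6, p2=4, p3=4, p4=6, p5=3, p6=2)
step 4: fire α:  (p0=2, p1=6, p2=4, p3=4, p4=6, p5=3, p6=2) → (p0=2, p1=5, p2=4, p3=4, p4=8, p5=4, p6=2)
step 5: fire δ:  (p0=2, p1=5, p2=4, p3=4, p4=8, p5=4, p6=2) → (p0=2, p1=8, p2=4, p3=4, p4=8, p5=4, p6=1)
step 6: fire α:  (p0=2, p1=8, p2=4, p3=4, p4=8, p5=4, p6=1) → (p0=2, p1=7, p2=4, p3=4, p4=10, p5=5, p6=1)
step 7: fire β:  (p0=2, p1=7, p2=4, p3=4, p4=10, p5=5, p6=1) → (p0=0, p1=6, p2=4, p3=4, p4=10, p5=5, p6=1)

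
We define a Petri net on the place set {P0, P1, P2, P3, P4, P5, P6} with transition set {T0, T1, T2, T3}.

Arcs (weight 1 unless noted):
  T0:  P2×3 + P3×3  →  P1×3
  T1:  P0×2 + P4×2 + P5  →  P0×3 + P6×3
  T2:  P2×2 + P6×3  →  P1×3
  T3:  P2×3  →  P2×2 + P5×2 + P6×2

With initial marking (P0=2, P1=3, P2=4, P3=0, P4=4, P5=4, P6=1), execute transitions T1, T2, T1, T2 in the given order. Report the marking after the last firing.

step 1: fire T1:  (P0=2, P1=3, P2=4, P3=0, P4=4, P5=4, P6=1) → (P0=3, P1=3, P2=4, P3=0, P4=2, P5=3, P6=4)
step 2: fire T2:  (P0=3, P1=3, P2=4, P3=0, P4=2, P5=3, P6=4) → (P0=3, P1=6, P2=2, P3=0, P4=2, P5=3, P6=1)
step 3: fire T1:  (P0=3, P1=6, P2=2, P3=0, P4=2, P5=3, P6=1) → (P0=4, P1=6, P2=2, P3=0, P4=0, P5=2, P6=4)
step 4: fire T2:  (P0=4, P1=6, P2=2, P3=0, P4=0, P5=2, P6=4) → (P0=4, P1=9, P2=0, P3=0, P4=0, P5=2, P6=1)

(P0=4, P1=9, P2=0, P3=0, P4=0, P5=2, P6=1)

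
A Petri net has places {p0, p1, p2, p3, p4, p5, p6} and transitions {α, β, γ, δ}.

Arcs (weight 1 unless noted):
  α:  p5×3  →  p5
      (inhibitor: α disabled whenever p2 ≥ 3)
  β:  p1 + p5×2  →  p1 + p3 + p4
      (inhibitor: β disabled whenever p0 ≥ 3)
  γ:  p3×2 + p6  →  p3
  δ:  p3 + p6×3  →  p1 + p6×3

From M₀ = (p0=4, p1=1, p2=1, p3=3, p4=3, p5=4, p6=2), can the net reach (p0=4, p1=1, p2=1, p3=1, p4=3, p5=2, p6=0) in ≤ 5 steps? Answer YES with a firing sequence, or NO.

step 1: fire α:  (p0=4, p1=1, p2=1, p3=3, p4=3, p5=4, p6=2) → (p0=4, p1=1, p2=1, p3=3, p4=3, p5=2, p6=2)
step 2: fire γ:  (p0=4, p1=1, p2=1, p3=3, p4=3, p5=2, p6=2) → (p0=4, p1=1, p2=1, p3=2, p4=3, p5=2, p6=1)
step 3: fire γ:  (p0=4, p1=1, p2=1, p3=2, p4=3, p5=2, p6=1) → (p0=4, p1=1, p2=1, p3=1, p4=3, p5=2, p6=0)

YES — reachable via ⟨α, γ, γ⟩ (3 firings)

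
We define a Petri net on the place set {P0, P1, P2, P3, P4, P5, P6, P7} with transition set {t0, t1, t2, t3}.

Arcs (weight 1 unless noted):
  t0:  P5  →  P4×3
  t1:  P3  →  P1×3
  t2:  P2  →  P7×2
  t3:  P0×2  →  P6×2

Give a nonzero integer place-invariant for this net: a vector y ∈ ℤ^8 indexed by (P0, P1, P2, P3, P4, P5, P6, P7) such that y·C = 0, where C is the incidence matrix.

Incidence matrix C (rows=places, cols=transitions):
       t0   t1   t2   t3
   P0   0    0    0   -2
   P1   0    3    0    0
   P2   0    0   -1    0
   P3   0   -1    0    0
   P4   3    0    0    0
   P5  -1    0    0    0
   P6   0    0    0    2
   P7   0    0    2    0

Candidate y = [0, 1, 0, 3, 0, 0, 0, 0]; check y·C column-wise:
  col t0: 1·0 + 3·0 + 0·3 + 0·-1 = 0
  col t1: 1·3 + 3·-1 = 0
  col t2: 1·0 + 0·-1 + 3·0 + 0·2 = 0
  col t3: 0·-2 + 1·0 + 3·0 + 0·2 = 0

y = (P0:0, P1:1, P2:0, P3:3, P4:0, P5:0, P6:0, P7:0)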